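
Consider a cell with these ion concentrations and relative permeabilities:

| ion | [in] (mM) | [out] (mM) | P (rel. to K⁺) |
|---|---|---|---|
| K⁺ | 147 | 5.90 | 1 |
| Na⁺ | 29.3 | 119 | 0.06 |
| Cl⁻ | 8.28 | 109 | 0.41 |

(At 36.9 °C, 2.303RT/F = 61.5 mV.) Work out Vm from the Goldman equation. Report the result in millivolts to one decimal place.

-65.9 mV

Vm = 61.5 · log₁₀[(Σ P·[cation]ₒ + Σ P·[anion]ᵢ) / (Σ P·[cation]ᵢ + Σ P·[anion]ₒ)]
Numerator = 1×5.90 + 0.06×119 + 0.41×8.28 = 16.43
Denominator = 1×147 + 0.06×29.3 + 0.41×109 = 193.4
Vm = 61.5 · log₁₀(0.084957) = 61.5 × (-1.0708) = -65.85 mV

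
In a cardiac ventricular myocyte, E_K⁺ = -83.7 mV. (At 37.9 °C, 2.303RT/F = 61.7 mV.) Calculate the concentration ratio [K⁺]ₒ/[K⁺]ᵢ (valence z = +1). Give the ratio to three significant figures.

0.0440

log₁₀([out]/[in]) = E·z/(61.7) = -83.7 × 1 / 61.7 = -1.3566
[out]/[in] = 10^(-1.3566) = 0.044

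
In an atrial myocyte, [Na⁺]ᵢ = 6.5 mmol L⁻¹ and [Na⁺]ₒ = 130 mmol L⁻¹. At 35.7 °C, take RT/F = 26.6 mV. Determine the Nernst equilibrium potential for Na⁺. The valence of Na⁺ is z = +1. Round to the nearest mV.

80 mV

E = (26.6/z) · ln([Na⁺]_out/[Na⁺]_in) with z = +1.
= (26.6/1) · ln(130/6.5) = 26.60 · ln(20)
= 26.60 · (2.9957) = 79.69 mV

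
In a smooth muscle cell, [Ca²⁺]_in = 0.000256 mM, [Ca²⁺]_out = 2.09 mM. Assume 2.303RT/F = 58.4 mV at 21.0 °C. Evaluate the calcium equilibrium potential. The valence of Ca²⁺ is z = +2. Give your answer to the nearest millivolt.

E = (58.4/z) · log₁₀([Ca²⁺]_out/[Ca²⁺]_in) with z = +2.
= (58.4/2) · log₁₀(2.09/0.000256) = 29.20 · log₁₀(8164)
= 29.20 · (3.9119) = 114.23 mV

114 mV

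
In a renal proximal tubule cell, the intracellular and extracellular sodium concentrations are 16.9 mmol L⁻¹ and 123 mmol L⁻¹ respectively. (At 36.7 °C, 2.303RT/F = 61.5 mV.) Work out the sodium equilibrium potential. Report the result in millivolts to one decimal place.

53.0 mV

E = (61.5/z) · log₁₀([Na⁺]_out/[Na⁺]_in) with z = +1.
= (61.5/1) · log₁₀(123/16.9) = 61.50 · log₁₀(7.278)
= 61.50 · (0.8620) = 53.01 mV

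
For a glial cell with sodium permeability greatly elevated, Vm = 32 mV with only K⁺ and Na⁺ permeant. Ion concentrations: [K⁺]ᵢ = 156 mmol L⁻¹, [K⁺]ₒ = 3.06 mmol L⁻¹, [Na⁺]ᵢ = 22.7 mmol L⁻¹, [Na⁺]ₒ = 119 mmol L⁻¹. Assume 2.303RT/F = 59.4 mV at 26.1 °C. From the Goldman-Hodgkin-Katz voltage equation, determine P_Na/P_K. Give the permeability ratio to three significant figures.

13.2

Let α = P_Na/P_K. GHK: Vm = 59.4·log₁₀[(Kₒ + α·Naₒ)/(Kᵢ + α·Naᵢ)].
10^(Vm/59.4) = 10^(32.0/59.4) = 3.4572
So 3.4572·(Kᵢ + α·Naᵢ) = Kₒ + α·Naₒ → α = (3.4572·156.0 − 3.06) / (119.0 − 3.4572·22.7)
α = (539.3 − 3.06) / (119.0 − 78.48) = 536.3/40.52 = 13.23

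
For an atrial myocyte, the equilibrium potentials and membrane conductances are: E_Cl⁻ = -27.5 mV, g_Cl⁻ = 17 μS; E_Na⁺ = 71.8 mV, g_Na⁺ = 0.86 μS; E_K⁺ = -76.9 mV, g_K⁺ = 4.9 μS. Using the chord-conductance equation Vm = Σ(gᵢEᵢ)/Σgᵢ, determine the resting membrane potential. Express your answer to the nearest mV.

-34 mV

Σ gᵢEᵢ = 17·(-27.5) + 0.86·(71.8) + 4.9·(-76.9) = -782.56
Σ gᵢ = 17 + 0.86 + 4.9 = 22.76
Vm = -782.56 / 22.76 = -34.38 mV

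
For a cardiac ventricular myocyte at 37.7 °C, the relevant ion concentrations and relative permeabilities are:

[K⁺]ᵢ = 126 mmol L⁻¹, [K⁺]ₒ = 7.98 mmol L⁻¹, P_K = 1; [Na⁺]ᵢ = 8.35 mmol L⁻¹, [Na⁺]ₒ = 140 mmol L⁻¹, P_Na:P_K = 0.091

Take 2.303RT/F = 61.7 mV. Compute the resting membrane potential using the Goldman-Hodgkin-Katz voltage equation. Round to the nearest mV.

-49 mV

Vm = 61.7 · log₁₀[(Σ P·[cation]ₒ + Σ P·[anion]ᵢ) / (Σ P·[cation]ᵢ + Σ P·[anion]ₒ)]
Numerator = 1×7.98 + 0.091×140 = 20.72
Denominator = 1×126 + 0.091×8.35 = 126.8
Vm = 61.7 · log₁₀(0.16346) = 61.7 × (-0.7866) = -48.53 mV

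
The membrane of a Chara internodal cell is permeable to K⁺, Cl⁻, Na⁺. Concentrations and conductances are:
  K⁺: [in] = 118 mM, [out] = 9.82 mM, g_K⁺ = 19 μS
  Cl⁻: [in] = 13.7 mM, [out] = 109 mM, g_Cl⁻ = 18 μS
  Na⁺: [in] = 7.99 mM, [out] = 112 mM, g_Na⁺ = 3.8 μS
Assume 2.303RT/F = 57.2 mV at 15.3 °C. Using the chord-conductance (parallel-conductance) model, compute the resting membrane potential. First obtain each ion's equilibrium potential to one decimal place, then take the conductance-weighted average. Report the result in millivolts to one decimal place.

-45.4 mV

E_K⁺ = (57.2/1)·log₁₀(9.82/118) = -61.8 mV
E_Cl⁻ = (57.2/-1)·log₁₀(109/13.7) = -51.5 mV
E_Na⁺ = (57.2/1)·log₁₀(112/7.99) = 65.6 mV
Vm = (Σ gᵢEᵢ)/(Σ gᵢ) = (19·-61.8 + 18·-51.5 + 3.8·65.6) / (19 + 18 + 3.8)
= -1851.92 / 40.8 = -45.39 mV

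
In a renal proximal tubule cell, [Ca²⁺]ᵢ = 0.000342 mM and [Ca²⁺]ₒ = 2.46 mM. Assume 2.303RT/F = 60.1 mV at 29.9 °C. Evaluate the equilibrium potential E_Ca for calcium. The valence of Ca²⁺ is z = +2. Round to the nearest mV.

E = (60.1/z) · log₁₀([Ca²⁺]_out/[Ca²⁺]_in) with z = +2.
= (60.1/2) · log₁₀(2.46/0.000342) = 30.05 · log₁₀(7193)
= 30.05 · (3.8569) = 115.90 mV

116 mV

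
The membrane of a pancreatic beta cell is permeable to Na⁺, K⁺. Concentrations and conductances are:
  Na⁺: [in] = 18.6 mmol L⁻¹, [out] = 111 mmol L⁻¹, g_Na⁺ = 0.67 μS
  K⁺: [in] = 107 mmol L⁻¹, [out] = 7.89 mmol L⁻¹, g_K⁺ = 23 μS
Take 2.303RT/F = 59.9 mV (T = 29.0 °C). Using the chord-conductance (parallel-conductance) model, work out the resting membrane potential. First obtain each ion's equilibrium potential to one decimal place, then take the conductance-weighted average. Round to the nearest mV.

-65 mV

E_Na⁺ = (59.9/1)·log₁₀(111/18.6) = 46.5 mV
E_K⁺ = (59.9/1)·log₁₀(7.89/107) = -67.8 mV
Vm = (Σ gᵢEᵢ)/(Σ gᵢ) = (0.67·46.5 + 23·-67.8) / (0.67 + 23)
= -1528.24 / 23.67 = -64.56 mV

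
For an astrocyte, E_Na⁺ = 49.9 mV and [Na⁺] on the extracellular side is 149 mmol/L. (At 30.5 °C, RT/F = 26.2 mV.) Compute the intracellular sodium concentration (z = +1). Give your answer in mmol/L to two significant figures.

22 mmol/L

Nernst: E = (26.2/1) · ln([out]/[in]), so ln([out]/[in]) = 49.9 × 1 / 26.2 = 1.9046.
[out]/[in] = e^(1.9046) = 6.717.
[in] = 149 / 6.717 = 22.18 mmol/L.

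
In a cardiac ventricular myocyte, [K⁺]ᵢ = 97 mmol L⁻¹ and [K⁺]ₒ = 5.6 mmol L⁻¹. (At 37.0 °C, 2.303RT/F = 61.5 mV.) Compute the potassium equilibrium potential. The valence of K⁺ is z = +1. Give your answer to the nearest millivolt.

-76 mV

E = (61.5/z) · log₁₀([K⁺]_out/[K⁺]_in) with z = +1.
= (61.5/1) · log₁₀(5.6/97) = 61.50 · log₁₀(0.05773)
= 61.50 · (-1.2386) = -76.17 mV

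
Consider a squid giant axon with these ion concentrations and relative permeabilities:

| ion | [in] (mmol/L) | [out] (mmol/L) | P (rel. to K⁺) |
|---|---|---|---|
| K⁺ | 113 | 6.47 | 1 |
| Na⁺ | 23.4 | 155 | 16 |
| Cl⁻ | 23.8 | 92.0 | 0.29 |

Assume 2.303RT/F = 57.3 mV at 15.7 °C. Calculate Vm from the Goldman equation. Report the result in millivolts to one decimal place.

Vm = 57.3 · log₁₀[(Σ P·[cation]ₒ + Σ P·[anion]ᵢ) / (Σ P·[cation]ᵢ + Σ P·[anion]ₒ)]
Numerator = 1×6.47 + 16×155 + 0.29×23.8 = 2493
Denominator = 1×113 + 16×23.4 + 0.29×92.0 = 514.1
Vm = 57.3 · log₁₀(4.8502) = 57.3 × (0.6858) = 39.29 mV

39.3 mV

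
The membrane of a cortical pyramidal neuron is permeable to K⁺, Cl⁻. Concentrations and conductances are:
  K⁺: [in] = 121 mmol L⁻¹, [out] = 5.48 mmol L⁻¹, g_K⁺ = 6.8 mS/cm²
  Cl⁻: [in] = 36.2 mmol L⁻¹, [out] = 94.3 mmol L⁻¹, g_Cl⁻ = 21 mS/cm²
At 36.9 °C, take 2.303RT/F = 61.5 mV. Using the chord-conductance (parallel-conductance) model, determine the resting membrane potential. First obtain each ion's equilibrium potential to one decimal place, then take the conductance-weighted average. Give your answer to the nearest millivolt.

-40 mV

E_K⁺ = (61.5/1)·log₁₀(5.48/121) = -82.7 mV
E_Cl⁻ = (61.5/-1)·log₁₀(94.3/36.2) = -25.6 mV
Vm = (Σ gᵢEᵢ)/(Σ gᵢ) = (6.8·-82.7 + 21·-25.6) / (6.8 + 21)
= -1099.96 / 27.8 = -39.57 mV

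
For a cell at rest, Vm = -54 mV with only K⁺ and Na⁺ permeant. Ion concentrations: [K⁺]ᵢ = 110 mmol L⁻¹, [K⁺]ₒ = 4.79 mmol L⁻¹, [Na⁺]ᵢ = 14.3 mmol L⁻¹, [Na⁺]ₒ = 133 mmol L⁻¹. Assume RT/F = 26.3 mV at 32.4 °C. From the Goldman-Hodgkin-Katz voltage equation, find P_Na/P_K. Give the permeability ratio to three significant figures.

0.0711

Let α = P_Na/P_K. GHK: Vm = 26.3·ln[(Kₒ + α·Naₒ)/(Kᵢ + α·Naᵢ)].
e^(Vm/26.3) = e^(-54.0/26.3) = 0.12832
So 0.12832·(Kᵢ + α·Naᵢ) = Kₒ + α·Naₒ → α = (0.12832·110.0 − 4.79) / (133.0 − 0.12832·14.3)
α = (14.12 − 4.79) / (133.0 − 1.835) = 9.325/131.2 = 0.07109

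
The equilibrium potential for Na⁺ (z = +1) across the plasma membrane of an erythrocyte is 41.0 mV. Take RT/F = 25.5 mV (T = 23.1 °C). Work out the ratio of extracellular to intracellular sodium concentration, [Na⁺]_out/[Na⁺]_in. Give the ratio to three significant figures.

4.99

ln([out]/[in]) = E·z/(25.5) = 41.0 × 1 / 25.5 = 1.6078
[out]/[in] = e^(1.6078) = 4.992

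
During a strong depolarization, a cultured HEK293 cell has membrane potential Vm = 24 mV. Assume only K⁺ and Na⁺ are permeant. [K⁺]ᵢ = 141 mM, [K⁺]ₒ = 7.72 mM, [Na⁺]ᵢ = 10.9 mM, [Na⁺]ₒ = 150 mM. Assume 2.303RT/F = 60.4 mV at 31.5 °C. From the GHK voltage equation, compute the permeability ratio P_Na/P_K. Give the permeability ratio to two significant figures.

Let α = P_Na/P_K. GHK: Vm = 60.4·log₁₀[(Kₒ + α·Naₒ)/(Kᵢ + α·Naᵢ)].
10^(Vm/60.4) = 10^(24.0/60.4) = 2.4966
So 2.4966·(Kᵢ + α·Naᵢ) = Kₒ + α·Naₒ → α = (2.4966·141.0 − 7.72) / (150.0 − 2.4966·10.9)
α = (352 − 7.72) / (150.0 − 27.21) = 344.3/122.8 = 2.804

2.8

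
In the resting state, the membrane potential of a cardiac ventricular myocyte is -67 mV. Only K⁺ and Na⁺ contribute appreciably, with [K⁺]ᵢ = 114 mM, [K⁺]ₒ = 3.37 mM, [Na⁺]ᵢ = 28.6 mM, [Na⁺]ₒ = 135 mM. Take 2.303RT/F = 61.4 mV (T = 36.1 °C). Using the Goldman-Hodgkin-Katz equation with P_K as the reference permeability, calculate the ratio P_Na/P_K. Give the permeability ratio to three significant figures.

Let α = P_Na/P_K. GHK: Vm = 61.4·log₁₀[(Kₒ + α·Naₒ)/(Kᵢ + α·Naᵢ)].
10^(Vm/61.4) = 10^(-67.0/61.4) = 0.081058
So 0.081058·(Kᵢ + α·Naᵢ) = Kₒ + α·Naₒ → α = (0.081058·114.0 − 3.37) / (135.0 − 0.081058·28.6)
α = (9.241 − 3.37) / (135.0 − 2.318) = 5.871/132.7 = 0.04425

0.0442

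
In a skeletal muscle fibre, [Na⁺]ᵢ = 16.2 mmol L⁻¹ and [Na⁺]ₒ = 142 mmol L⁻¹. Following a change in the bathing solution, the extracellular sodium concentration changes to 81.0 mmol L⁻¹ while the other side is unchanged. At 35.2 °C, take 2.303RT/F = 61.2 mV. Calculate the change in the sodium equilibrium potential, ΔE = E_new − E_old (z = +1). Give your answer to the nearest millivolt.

-15 mV

E_old = (61.2/1)·log₁₀(142/16.2) = 57.70 mV
E_new = (61.2/1)·log₁₀(81.0/16.2) = 42.78 mV
ΔE = 42.78 − (57.70) = -14.92 mV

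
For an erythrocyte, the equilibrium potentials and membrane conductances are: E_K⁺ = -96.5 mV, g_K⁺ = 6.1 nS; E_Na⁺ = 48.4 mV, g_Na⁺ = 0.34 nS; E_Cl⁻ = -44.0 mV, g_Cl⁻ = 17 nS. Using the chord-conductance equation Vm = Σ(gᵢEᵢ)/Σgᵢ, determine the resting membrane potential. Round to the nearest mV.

Σ gᵢEᵢ = 6.1·(-96.5) + 0.34·(48.4) + 17·(-44.0) = -1320.19
Σ gᵢ = 6.1 + 0.34 + 17 = 23.44
Vm = -1320.19 / 23.44 = -56.32 mV

-56 mV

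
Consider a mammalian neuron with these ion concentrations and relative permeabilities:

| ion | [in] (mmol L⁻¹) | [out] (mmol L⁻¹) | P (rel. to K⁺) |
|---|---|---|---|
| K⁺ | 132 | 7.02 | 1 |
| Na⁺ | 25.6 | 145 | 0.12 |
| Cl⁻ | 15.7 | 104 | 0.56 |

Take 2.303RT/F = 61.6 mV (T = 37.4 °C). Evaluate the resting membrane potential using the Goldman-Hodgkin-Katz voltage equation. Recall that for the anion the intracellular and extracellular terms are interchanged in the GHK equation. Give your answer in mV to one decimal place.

-47.1 mV

Vm = 61.6 · log₁₀[(Σ P·[cation]ₒ + Σ P·[anion]ᵢ) / (Σ P·[cation]ᵢ + Σ P·[anion]ₒ)]
Numerator = 1×7.02 + 0.12×145 + 0.56×15.7 = 33.21
Denominator = 1×132 + 0.12×25.6 + 0.56×104 = 193.3
Vm = 61.6 · log₁₀(0.17181) = 61.6 × (-0.7650) = -47.12 mV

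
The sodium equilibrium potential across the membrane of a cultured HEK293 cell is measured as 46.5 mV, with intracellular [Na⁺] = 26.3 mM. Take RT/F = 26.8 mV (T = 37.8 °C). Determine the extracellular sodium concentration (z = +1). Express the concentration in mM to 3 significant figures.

Nernst: E = (26.8/1) · ln([out]/[in]), so ln([out]/[in]) = 46.5 × 1 / 26.8 = 1.7351.
[out]/[in] = e^(1.7351) = 5.669.
[out] = 5.669 × 26.3 = 149.1 mM.

149 mM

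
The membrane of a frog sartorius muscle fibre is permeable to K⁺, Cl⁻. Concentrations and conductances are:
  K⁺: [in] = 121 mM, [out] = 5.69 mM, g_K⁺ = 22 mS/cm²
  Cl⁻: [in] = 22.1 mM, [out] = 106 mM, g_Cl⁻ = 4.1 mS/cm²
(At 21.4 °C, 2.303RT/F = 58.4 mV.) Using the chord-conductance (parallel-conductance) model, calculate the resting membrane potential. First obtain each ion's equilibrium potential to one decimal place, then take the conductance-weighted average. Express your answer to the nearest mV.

E_K⁺ = (58.4/1)·log₁₀(5.69/121) = -77.5 mV
E_Cl⁻ = (58.4/-1)·log₁₀(106/22.1) = -39.8 mV
Vm = (Σ gᵢEᵢ)/(Σ gᵢ) = (22·-77.5 + 4.1·-39.8) / (22 + 4.1)
= -1868.18 / 26.1 = -71.58 mV

-72 mV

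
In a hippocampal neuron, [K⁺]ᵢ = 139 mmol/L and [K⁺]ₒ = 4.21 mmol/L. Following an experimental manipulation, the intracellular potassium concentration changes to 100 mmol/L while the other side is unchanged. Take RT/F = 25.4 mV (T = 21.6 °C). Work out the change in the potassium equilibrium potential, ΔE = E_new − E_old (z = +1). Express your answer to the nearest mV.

E_old = (25.4/1)·ln(4.21/139) = -88.82 mV
E_new = (25.4/1)·ln(4.21/100) = -80.46 mV
ΔE = -80.46 − (-88.82) = 8.36 mV

8 mV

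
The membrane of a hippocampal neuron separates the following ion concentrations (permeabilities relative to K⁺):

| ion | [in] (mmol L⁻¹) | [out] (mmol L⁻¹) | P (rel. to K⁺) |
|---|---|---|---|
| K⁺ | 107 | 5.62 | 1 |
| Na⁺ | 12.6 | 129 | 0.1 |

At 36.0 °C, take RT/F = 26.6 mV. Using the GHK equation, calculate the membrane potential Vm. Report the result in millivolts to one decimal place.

-47.0 mV

Vm = 26.6 · ln[(Σ P·[cation]ₒ + Σ P·[anion]ᵢ) / (Σ P·[cation]ᵢ + Σ P·[anion]ₒ)]
Numerator = 1×5.62 + 0.1×129 = 18.52
Denominator = 1×107 + 0.1×12.6 = 108.3
Vm = 26.6 · ln(0.17107) = 26.6 × (-1.7657) = -46.97 mV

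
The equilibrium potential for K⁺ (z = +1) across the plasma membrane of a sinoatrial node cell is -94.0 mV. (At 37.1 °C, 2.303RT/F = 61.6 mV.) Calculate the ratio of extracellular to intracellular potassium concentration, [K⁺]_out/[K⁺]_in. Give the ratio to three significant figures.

0.0298

log₁₀([out]/[in]) = E·z/(61.6) = -94.0 × 1 / 61.6 = -1.5260
[out]/[in] = 10^(-1.5260) = 0.02979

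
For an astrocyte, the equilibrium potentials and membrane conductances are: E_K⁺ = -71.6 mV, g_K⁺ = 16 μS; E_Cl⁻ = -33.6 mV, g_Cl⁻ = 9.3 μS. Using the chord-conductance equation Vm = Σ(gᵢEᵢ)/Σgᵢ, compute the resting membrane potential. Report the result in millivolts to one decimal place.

-57.6 mV

Σ gᵢEᵢ = 16·(-71.6) + 9.3·(-33.6) = -1458.08
Σ gᵢ = 16 + 9.3 = 25.3
Vm = -1458.08 / 25.3 = -57.63 mV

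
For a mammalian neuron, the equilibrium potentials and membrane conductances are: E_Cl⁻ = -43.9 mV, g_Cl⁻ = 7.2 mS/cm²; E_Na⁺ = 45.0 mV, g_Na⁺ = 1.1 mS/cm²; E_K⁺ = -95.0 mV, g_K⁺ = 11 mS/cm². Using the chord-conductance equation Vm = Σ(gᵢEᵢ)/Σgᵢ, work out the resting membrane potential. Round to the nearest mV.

-68 mV

Σ gᵢEᵢ = 7.2·(-43.9) + 1.1·(45.0) + 11·(-95.0) = -1311.58
Σ gᵢ = 7.2 + 1.1 + 11 = 19.3
Vm = -1311.58 / 19.3 = -67.96 mV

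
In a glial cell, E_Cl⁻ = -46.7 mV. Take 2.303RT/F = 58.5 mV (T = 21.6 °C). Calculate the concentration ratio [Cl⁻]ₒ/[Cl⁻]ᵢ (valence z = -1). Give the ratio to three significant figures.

log₁₀([out]/[in]) = E·z/(58.5) = -46.7 × -1 / 58.5 = 0.7983
[out]/[in] = 10^(0.7983) = 6.285

6.28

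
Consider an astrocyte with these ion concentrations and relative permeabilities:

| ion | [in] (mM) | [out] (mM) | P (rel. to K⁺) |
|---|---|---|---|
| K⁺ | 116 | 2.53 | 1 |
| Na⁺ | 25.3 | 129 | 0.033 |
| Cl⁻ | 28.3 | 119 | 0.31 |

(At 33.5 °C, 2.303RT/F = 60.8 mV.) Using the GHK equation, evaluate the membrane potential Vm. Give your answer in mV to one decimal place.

Vm = 60.8 · log₁₀[(Σ P·[cation]ₒ + Σ P·[anion]ᵢ) / (Σ P·[cation]ᵢ + Σ P·[anion]ₒ)]
Numerator = 1×2.53 + 0.033×129 + 0.31×28.3 = 15.56
Denominator = 1×116 + 0.033×25.3 + 0.31×119 = 153.7
Vm = 60.8 · log₁₀(0.10122) = 60.8 × (-0.9947) = -60.48 mV

-60.5 mV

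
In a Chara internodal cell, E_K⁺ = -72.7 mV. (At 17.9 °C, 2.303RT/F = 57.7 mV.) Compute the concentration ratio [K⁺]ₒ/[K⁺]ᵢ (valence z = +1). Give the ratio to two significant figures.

log₁₀([out]/[in]) = E·z/(57.7) = -72.7 × 1 / 57.7 = -1.2600
[out]/[in] = 10^(-1.2600) = 0.05496

0.055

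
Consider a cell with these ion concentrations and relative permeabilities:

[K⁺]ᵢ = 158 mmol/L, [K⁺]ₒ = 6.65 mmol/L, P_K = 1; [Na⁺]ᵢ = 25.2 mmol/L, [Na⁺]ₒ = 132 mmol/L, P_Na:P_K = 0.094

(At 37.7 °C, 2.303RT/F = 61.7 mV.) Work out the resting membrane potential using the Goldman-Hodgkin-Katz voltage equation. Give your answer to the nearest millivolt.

Vm = 61.7 · log₁₀[(Σ P·[cation]ₒ + Σ P·[anion]ᵢ) / (Σ P·[cation]ᵢ + Σ P·[anion]ₒ)]
Numerator = 1×6.65 + 0.094×132 = 19.06
Denominator = 1×158 + 0.094×25.2 = 160.4
Vm = 61.7 · log₁₀(0.11884) = 61.7 × (-0.9250) = -57.08 mV

-57 mV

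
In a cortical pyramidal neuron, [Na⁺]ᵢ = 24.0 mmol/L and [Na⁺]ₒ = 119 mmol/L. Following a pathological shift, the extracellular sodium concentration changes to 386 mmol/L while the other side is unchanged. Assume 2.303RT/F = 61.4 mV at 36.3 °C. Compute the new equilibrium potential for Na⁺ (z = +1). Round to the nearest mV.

74 mV

After the shift: [Na⁺]_out = 386, [Na⁺]_in = 24.0 mmol/L.
E_new = (61.4/1)·log₁₀(386/24.0) = 61.40 · (1.2064) = 74.07 mV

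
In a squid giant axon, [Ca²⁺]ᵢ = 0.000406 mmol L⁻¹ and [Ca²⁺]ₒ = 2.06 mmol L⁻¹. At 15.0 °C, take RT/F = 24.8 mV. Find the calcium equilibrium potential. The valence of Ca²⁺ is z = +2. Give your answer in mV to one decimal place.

105.8 mV

E = (24.8/z) · ln([Ca²⁺]_out/[Ca²⁺]_in) with z = +2.
= (24.8/2) · ln(2.06/0.000406) = 12.40 · ln(5074)
= 12.40 · (8.5319) = 105.80 mV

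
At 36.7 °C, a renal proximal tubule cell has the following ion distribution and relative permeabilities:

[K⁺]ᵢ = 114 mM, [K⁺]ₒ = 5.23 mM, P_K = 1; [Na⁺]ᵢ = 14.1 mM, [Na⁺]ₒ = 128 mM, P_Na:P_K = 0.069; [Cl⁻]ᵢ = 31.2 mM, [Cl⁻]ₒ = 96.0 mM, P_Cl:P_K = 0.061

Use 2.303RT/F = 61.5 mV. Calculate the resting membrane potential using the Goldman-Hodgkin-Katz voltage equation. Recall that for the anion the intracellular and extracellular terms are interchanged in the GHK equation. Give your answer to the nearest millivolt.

Vm = 61.5 · log₁₀[(Σ P·[cation]ₒ + Σ P·[anion]ᵢ) / (Σ P·[cation]ᵢ + Σ P·[anion]ₒ)]
Numerator = 1×5.23 + 0.069×128 + 0.061×31.2 = 15.97
Denominator = 1×114 + 0.069×14.1 + 0.061×96.0 = 120.8
Vm = 61.5 · log₁₀(0.13213) = 61.5 × (-0.8790) = -54.06 mV

-54 mV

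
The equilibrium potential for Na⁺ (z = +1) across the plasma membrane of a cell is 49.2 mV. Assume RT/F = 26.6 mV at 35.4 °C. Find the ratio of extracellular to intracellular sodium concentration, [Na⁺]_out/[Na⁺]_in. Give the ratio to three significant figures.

ln([out]/[in]) = E·z/(26.6) = 49.2 × 1 / 26.6 = 1.8496
[out]/[in] = e^(1.8496) = 6.357

6.36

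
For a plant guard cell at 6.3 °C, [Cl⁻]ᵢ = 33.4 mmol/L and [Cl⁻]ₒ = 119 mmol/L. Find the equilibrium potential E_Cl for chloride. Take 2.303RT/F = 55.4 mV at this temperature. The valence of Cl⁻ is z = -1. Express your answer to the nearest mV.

E = (55.4/z) · log₁₀([Cl⁻]_out/[Cl⁻]_in) with z = -1.
For an anion, dividing by z = -1 reverses the sign.
= (55.4/-1) · log₁₀(119/33.4) = -55.40 · log₁₀(3.563)
= -55.40 · (0.5518) = -30.57 mV

-31 mV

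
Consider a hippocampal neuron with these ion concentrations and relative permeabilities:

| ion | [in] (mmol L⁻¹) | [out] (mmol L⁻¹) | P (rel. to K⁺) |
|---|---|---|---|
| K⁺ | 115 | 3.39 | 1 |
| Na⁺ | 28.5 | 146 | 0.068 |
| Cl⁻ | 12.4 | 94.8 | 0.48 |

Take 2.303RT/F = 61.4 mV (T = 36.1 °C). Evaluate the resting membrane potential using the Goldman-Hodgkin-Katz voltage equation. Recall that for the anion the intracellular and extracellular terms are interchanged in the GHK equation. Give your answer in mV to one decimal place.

Vm = 61.4 · log₁₀[(Σ P·[cation]ₒ + Σ P·[anion]ᵢ) / (Σ P·[cation]ᵢ + Σ P·[anion]ₒ)]
Numerator = 1×3.39 + 0.068×146 + 0.48×12.4 = 19.27
Denominator = 1×115 + 0.068×28.5 + 0.48×94.8 = 162.4
Vm = 61.4 · log₁₀(0.11863) = 61.4 × (-0.9258) = -56.85 mV

-56.8 mV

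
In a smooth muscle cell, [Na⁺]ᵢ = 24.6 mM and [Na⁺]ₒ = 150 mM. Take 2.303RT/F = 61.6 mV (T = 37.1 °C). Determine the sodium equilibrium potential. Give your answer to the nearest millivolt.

48 mV

E = (61.6/z) · log₁₀([Na⁺]_out/[Na⁺]_in) with z = +1.
= (61.6/1) · log₁₀(150/24.6) = 61.60 · log₁₀(6.098)
= 61.60 · (0.7852) = 48.37 mV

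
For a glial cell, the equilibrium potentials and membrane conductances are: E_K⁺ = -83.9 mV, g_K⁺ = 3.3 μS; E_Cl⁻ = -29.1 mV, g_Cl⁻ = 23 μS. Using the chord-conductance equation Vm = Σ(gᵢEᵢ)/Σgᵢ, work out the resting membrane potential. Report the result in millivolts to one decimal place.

-36.0 mV

Σ gᵢEᵢ = 3.3·(-83.9) + 23·(-29.1) = -946.17
Σ gᵢ = 3.3 + 23 = 26.3
Vm = -946.17 / 26.3 = -35.98 mV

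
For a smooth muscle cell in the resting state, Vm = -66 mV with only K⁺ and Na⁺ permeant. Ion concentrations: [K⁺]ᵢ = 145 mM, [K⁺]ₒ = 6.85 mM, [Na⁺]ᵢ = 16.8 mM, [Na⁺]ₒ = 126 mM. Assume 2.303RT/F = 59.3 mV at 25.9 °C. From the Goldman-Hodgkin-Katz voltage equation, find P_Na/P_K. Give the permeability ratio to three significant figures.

0.0347

Let α = P_Na/P_K. GHK: Vm = 59.3·log₁₀[(Kₒ + α·Naₒ)/(Kᵢ + α·Naᵢ)].
10^(Vm/59.3) = 10^(-66.0/59.3) = 0.077093
So 0.077093·(Kᵢ + α·Naᵢ) = Kₒ + α·Naₒ → α = (0.077093·145.0 − 6.85) / (126.0 − 0.077093·16.8)
α = (11.18 − 6.85) / (126.0 − 1.295) = 4.328/124.7 = 0.03471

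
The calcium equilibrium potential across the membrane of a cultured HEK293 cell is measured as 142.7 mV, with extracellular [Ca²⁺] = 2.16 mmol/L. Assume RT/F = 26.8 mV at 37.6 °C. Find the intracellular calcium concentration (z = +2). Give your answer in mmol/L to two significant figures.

Nernst: E = (26.8/2) · ln([out]/[in]), so ln([out]/[in]) = 142.7 × 2 / 26.8 = 10.6493.
[out]/[in] = e^(10.6493) = 4.216e+04.
[in] = 2.16 / 4.216e+04 = 5.123e-05 mmol/L.

0.000051 mmol/L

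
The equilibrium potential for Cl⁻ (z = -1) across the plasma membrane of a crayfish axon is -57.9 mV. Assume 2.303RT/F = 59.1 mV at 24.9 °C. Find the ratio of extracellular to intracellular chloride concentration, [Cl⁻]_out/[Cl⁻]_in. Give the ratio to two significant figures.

9.5

log₁₀([out]/[in]) = E·z/(59.1) = -57.9 × -1 / 59.1 = 0.9797
[out]/[in] = 10^(0.9797) = 9.543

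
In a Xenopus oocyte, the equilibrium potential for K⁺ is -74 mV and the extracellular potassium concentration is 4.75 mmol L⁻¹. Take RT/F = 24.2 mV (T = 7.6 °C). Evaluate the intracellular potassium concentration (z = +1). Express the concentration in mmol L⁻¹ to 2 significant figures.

100 mmol L⁻¹

Nernst: E = (24.2/1) · ln([out]/[in]), so ln([out]/[in]) = -74.0 × 1 / 24.2 = -3.0579.
[out]/[in] = e^(-3.0579) = 0.04699.
[in] = 4.75 / 0.04699 = 101.1 mmol L⁻¹.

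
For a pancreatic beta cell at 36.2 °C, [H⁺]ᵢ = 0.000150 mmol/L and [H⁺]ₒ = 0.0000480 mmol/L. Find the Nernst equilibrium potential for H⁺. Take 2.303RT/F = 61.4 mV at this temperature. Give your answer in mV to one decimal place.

-30.4 mV

E = (61.4/z) · log₁₀([H⁺]_out/[H⁺]_in) with z = +1.
= (61.4/1) · log₁₀(0.0000480/0.000150) = 61.40 · log₁₀(0.32)
= 61.40 · (-0.4949) = -30.38 mV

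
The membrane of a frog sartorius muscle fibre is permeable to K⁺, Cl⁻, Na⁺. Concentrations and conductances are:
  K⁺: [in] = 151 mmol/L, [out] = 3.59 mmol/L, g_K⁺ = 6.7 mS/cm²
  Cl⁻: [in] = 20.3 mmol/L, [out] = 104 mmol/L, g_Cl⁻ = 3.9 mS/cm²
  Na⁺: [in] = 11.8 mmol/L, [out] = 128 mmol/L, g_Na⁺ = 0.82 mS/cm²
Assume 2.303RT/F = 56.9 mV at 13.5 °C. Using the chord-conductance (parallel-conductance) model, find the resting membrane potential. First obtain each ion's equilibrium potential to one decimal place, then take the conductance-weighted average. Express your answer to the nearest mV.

E_K⁺ = (56.9/1)·log₁₀(3.59/151) = -92.4 mV
E_Cl⁻ = (56.9/-1)·log₁₀(104/20.3) = -40.4 mV
E_Na⁺ = (56.9/1)·log₁₀(128/11.8) = 58.9 mV
Vm = (Σ gᵢEᵢ)/(Σ gᵢ) = (6.7·-92.4 + 3.9·-40.4 + 0.82·58.9) / (6.7 + 3.9 + 0.82)
= -728.34 / 11.42 = -63.78 mV

-64 mV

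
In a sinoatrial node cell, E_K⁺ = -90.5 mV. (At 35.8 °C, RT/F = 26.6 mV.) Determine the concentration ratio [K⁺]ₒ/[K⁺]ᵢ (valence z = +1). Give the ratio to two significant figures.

0.033

ln([out]/[in]) = E·z/(26.6) = -90.5 × 1 / 26.6 = -3.4023
[out]/[in] = e^(-3.4023) = 0.0333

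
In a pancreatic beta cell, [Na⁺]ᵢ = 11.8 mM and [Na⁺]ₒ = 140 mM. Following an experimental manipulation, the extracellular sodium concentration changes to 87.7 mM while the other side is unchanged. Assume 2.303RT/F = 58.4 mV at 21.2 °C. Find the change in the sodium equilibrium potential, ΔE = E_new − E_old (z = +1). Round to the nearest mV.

E_old = (58.4/1)·log₁₀(140/11.8) = 62.74 mV
E_new = (58.4/1)·log₁₀(87.7/11.8) = 50.87 mV
ΔE = 50.87 − (62.74) = -11.86 mV

-12 mV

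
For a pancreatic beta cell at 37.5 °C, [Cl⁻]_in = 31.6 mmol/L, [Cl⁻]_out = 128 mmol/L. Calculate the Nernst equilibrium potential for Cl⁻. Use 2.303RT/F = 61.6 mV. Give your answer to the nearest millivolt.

E = (61.6/z) · log₁₀([Cl⁻]_out/[Cl⁻]_in) with z = -1.
For an anion, dividing by z = -1 reverses the sign.
= (61.6/-1) · log₁₀(128/31.6) = -61.60 · log₁₀(4.051)
= -61.60 · (0.6075) = -37.42 mV

-37 mV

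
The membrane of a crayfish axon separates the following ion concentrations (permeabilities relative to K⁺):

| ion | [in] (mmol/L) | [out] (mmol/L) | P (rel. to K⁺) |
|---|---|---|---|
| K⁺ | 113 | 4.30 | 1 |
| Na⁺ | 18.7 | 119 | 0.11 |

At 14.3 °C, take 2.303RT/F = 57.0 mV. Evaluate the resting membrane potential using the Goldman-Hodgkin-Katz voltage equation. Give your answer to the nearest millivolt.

Vm = 57.0 · log₁₀[(Σ P·[cation]ₒ + Σ P·[anion]ᵢ) / (Σ P·[cation]ᵢ + Σ P·[anion]ₒ)]
Numerator = 1×4.30 + 0.11×119 = 17.39
Denominator = 1×113 + 0.11×18.7 = 115.1
Vm = 57.0 · log₁₀(0.15114) = 57.0 × (-0.8206) = -46.77 mV

-47 mV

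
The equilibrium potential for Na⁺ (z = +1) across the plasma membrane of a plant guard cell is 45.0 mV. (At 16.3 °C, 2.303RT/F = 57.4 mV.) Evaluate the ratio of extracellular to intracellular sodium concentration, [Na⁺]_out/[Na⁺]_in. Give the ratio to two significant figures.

6.1

log₁₀([out]/[in]) = E·z/(57.4) = 45.0 × 1 / 57.4 = 0.7840
[out]/[in] = 10^(0.7840) = 6.081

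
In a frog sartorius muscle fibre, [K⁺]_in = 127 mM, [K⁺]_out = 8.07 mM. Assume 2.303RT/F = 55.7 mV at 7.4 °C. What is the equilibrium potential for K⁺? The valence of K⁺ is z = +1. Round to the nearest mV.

-67 mV

E = (55.7/z) · log₁₀([K⁺]_out/[K⁺]_in) with z = +1.
= (55.7/1) · log₁₀(8.07/127) = 55.70 · log₁₀(0.06354)
= 55.70 · (-1.1969) = -66.67 mV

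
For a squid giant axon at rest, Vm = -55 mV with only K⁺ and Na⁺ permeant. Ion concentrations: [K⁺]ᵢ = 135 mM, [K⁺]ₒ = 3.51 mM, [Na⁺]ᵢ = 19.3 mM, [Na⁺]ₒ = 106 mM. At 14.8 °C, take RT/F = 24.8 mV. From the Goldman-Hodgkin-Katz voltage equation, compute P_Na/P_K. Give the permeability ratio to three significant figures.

0.108

Let α = P_Na/P_K. GHK: Vm = 24.8·ln[(Kₒ + α·Naₒ)/(Kᵢ + α·Naᵢ)].
e^(Vm/24.8) = e^(-55.0/24.8) = 0.10885
So 0.10885·(Kᵢ + α·Naᵢ) = Kₒ + α·Naₒ → α = (0.10885·135.0 − 3.51) / (106.0 − 0.10885·19.3)
α = (14.7 − 3.51) / (106.0 − 2.101) = 11.19/103.9 = 0.1077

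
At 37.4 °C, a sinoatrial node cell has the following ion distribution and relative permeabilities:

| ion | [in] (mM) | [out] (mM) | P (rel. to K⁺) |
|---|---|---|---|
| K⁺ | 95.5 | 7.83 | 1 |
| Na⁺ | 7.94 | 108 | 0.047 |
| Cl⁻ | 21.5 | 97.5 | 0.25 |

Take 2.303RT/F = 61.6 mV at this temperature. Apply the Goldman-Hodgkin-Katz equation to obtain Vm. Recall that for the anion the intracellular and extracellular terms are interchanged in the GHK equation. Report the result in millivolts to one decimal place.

Vm = 61.6 · log₁₀[(Σ P·[cation]ₒ + Σ P·[anion]ᵢ) / (Σ P·[cation]ᵢ + Σ P·[anion]ₒ)]
Numerator = 1×7.83 + 0.047×108 + 0.25×21.5 = 18.28
Denominator = 1×95.5 + 0.047×7.94 + 0.25×97.5 = 120.2
Vm = 61.6 · log₁₀(0.15203) = 61.6 × (-0.8181) = -50.39 mV

-50.4 mV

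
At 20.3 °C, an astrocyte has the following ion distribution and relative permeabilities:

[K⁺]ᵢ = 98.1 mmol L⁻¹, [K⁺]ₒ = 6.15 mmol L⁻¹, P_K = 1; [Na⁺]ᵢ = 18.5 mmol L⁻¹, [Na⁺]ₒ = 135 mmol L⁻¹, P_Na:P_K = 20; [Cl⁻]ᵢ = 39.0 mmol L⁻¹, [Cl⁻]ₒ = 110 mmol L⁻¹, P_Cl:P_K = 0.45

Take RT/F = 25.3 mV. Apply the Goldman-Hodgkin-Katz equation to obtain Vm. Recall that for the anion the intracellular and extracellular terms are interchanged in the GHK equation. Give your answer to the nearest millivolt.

42 mV

Vm = 25.3 · ln[(Σ P·[cation]ₒ + Σ P·[anion]ᵢ) / (Σ P·[cation]ᵢ + Σ P·[anion]ₒ)]
Numerator = 1×6.15 + 20×135 + 0.45×39.0 = 2724
Denominator = 1×98.1 + 20×18.5 + 0.45×110 = 517.6
Vm = 25.3 · ln(5.2622) = 25.3 × (1.6605) = 42.01 mV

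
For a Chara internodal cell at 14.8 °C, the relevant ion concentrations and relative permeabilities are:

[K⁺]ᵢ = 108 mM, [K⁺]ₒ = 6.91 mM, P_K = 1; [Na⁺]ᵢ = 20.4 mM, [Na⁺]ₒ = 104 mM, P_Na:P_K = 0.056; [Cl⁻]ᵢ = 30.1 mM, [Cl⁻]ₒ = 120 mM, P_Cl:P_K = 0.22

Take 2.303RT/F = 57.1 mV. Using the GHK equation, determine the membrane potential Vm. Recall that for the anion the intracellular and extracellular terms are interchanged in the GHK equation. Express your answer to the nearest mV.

Vm = 57.1 · log₁₀[(Σ P·[cation]ₒ + Σ P·[anion]ᵢ) / (Σ P·[cation]ᵢ + Σ P·[anion]ₒ)]
Numerator = 1×6.91 + 0.056×104 + 0.22×30.1 = 19.36
Denominator = 1×108 + 0.056×20.4 + 0.22×120 = 135.5
Vm = 57.1 · log₁₀(0.1428) = 57.1 × (-0.8453) = -48.26 mV

-48 mV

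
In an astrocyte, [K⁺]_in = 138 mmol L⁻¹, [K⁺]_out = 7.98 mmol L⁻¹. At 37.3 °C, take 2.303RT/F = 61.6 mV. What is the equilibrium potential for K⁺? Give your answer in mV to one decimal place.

-76.3 mV

E = (61.6/z) · log₁₀([K⁺]_out/[K⁺]_in) with z = +1.
= (61.6/1) · log₁₀(7.98/138) = 61.60 · log₁₀(0.05783)
= 61.60 · (-1.2379) = -76.25 mV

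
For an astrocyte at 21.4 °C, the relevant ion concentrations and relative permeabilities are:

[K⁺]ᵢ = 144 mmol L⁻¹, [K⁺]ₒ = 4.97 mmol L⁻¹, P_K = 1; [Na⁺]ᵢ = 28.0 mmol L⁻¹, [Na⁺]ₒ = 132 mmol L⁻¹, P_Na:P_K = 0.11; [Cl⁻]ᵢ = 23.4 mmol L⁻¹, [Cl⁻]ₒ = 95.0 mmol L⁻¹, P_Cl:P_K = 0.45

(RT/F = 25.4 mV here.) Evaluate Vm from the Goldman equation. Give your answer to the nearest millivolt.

-47 mV

Vm = 25.4 · ln[(Σ P·[cation]ₒ + Σ P·[anion]ᵢ) / (Σ P·[cation]ᵢ + Σ P·[anion]ₒ)]
Numerator = 1×4.97 + 0.11×132 + 0.45×23.4 = 30.02
Denominator = 1×144 + 0.11×28.0 + 0.45×95.0 = 189.8
Vm = 25.4 · ln(0.15814) = 25.4 × (-1.8443) = -46.84 mV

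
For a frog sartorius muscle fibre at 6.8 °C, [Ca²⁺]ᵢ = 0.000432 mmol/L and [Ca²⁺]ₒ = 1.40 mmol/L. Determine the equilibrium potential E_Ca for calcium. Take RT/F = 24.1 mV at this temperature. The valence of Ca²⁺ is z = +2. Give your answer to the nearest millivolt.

E = (24.1/z) · ln([Ca²⁺]_out/[Ca²⁺]_in) with z = +2.
= (24.1/2) · ln(1.40/0.000432) = 12.05 · ln(3241)
= 12.05 · (8.0836) = 97.41 mV

97 mV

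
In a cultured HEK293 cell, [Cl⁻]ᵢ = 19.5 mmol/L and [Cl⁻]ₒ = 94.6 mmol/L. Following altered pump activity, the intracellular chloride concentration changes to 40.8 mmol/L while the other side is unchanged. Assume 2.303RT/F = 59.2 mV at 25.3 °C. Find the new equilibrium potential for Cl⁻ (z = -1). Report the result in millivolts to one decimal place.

-21.6 mV

After the shift: [Cl⁻]_out = 94.6, [Cl⁻]_in = 40.8 mmol/L.
E_new = (59.2/-1)·log₁₀(94.6/40.8) = -59.20 · (0.3652) = -21.62 mV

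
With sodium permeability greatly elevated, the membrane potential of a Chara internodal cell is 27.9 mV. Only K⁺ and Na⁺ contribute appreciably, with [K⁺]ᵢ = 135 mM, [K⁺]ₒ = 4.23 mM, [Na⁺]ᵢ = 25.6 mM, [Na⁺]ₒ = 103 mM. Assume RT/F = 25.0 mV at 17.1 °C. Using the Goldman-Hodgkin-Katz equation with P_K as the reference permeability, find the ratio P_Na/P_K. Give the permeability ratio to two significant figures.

16

Let α = P_Na/P_K. GHK: Vm = 25.0·ln[(Kₒ + α·Naₒ)/(Kᵢ + α·Naᵢ)].
e^(Vm/25.0) = e^(27.9/25.0) = 3.0526
So 3.0526·(Kᵢ + α·Naᵢ) = Kₒ + α·Naₒ → α = (3.0526·135.0 − 4.23) / (103.0 − 3.0526·25.6)
α = (412.1 − 4.23) / (103.0 − 78.15) = 407.9/24.85 = 16.41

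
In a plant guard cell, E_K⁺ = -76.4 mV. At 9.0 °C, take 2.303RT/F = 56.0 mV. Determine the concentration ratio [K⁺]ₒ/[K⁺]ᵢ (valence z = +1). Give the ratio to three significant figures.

0.0432

log₁₀([out]/[in]) = E·z/(56.0) = -76.4 × 1 / 56.0 = -1.3643
[out]/[in] = 10^(-1.3643) = 0.04322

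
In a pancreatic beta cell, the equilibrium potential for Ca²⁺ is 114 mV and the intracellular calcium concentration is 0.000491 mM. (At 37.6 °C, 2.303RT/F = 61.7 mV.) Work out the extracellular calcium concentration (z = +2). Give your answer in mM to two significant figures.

Nernst: E = (61.7/2) · log₁₀([out]/[in]), so log₁₀([out]/[in]) = 114.0 × 2 / 61.7 = 3.6953.
[out]/[in] = 10^(3.6953) = 4958.
[out] = 4958 × 0.000491 = 2.434 mM.

2.4 mM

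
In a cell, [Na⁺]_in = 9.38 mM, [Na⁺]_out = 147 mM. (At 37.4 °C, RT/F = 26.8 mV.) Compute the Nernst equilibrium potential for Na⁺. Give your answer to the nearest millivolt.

E = (26.8/z) · ln([Na⁺]_out/[Na⁺]_in) with z = +1.
= (26.8/1) · ln(147/9.38) = 26.80 · ln(15.67)
= 26.80 · (2.7519) = 73.75 mV

74 mV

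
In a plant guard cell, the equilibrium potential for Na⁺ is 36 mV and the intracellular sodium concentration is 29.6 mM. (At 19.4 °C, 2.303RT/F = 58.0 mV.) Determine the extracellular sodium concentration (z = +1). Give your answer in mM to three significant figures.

124 mM

Nernst: E = (58.0/1) · log₁₀([out]/[in]), so log₁₀([out]/[in]) = 36.0 × 1 / 58.0 = 0.6207.
[out]/[in] = 10^(0.6207) = 4.175.
[out] = 4.175 × 29.6 = 123.6 mM.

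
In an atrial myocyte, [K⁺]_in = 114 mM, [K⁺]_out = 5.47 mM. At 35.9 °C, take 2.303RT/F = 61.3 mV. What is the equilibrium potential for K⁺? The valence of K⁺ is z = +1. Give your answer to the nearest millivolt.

-81 mV

E = (61.3/z) · log₁₀([K⁺]_out/[K⁺]_in) with z = +1.
= (61.3/1) · log₁₀(5.47/114) = 61.30 · log₁₀(0.04798)
= 61.30 · (-1.3189) = -80.85 mV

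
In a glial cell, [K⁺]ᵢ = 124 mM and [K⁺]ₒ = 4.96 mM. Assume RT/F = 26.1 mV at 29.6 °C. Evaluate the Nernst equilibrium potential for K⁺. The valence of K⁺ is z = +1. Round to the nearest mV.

-84 mV

E = (26.1/z) · ln([K⁺]_out/[K⁺]_in) with z = +1.
= (26.1/1) · ln(4.96/124) = 26.10 · ln(0.04)
= 26.10 · (-3.2189) = -84.01 mV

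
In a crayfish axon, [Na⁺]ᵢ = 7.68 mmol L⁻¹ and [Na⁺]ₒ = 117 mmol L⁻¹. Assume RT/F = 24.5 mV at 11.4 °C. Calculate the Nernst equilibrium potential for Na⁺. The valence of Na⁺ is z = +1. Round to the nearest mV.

67 mV

E = (24.5/z) · ln([Na⁺]_out/[Na⁺]_in) with z = +1.
= (24.5/1) · ln(117/7.68) = 24.50 · ln(15.23)
= 24.50 · (2.7236) = 66.73 mV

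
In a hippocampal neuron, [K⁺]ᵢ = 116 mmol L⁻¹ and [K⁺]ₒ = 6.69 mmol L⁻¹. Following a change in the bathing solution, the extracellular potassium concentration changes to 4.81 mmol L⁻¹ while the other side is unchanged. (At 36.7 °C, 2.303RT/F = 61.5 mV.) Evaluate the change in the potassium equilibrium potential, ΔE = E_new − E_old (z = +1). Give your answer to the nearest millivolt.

-9 mV

E_old = (61.5/1)·log₁₀(6.69/116) = -76.20 mV
E_new = (61.5/1)·log₁₀(4.81/116) = -85.01 mV
ΔE = -85.01 − (-76.20) = -8.81 mV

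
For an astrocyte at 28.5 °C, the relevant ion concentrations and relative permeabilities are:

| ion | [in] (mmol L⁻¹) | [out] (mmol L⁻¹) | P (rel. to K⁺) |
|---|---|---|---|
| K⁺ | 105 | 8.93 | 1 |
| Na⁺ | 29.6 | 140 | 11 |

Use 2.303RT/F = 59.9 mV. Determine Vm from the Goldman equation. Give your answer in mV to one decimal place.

Vm = 59.9 · log₁₀[(Σ P·[cation]ₒ + Σ P·[anion]ᵢ) / (Σ P·[cation]ᵢ + Σ P·[anion]ₒ)]
Numerator = 1×8.93 + 11×140 = 1549
Denominator = 1×105 + 11×29.6 = 430.6
Vm = 59.9 · log₁₀(3.5971) = 59.9 × (0.5560) = 33.30 mV

33.3 mV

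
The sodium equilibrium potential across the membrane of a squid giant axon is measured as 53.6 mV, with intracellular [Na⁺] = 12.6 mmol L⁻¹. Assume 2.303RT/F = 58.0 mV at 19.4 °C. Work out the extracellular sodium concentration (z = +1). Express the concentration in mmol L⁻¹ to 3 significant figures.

106 mmol L⁻¹

Nernst: E = (58.0/1) · log₁₀([out]/[in]), so log₁₀([out]/[in]) = 53.6 × 1 / 58.0 = 0.9241.
[out]/[in] = 10^(0.9241) = 8.397.
[out] = 8.397 × 12.6 = 105.8 mmol L⁻¹.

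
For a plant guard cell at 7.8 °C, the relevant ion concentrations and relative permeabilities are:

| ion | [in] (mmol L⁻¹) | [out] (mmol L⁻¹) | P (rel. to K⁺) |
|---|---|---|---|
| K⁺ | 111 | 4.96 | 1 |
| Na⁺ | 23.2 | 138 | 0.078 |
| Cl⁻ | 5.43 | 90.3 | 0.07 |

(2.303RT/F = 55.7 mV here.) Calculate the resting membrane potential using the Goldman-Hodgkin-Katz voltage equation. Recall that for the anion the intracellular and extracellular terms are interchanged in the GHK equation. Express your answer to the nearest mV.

Vm = 55.7 · log₁₀[(Σ P·[cation]ₒ + Σ P·[anion]ᵢ) / (Σ P·[cation]ᵢ + Σ P·[anion]ₒ)]
Numerator = 1×4.96 + 0.078×138 + 0.07×5.43 = 16.1
Denominator = 1×111 + 0.078×23.2 + 0.07×90.3 = 119.1
Vm = 55.7 · log₁₀(0.13518) = 55.7 × (-0.8691) = -48.41 mV

-48 mV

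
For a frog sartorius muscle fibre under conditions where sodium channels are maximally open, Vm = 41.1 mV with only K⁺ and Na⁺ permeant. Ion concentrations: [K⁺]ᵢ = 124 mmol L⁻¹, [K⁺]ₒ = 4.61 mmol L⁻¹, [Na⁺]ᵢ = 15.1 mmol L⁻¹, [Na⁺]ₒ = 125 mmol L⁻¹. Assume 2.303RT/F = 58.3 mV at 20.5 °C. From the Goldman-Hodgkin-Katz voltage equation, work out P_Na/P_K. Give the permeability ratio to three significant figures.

12.9

Let α = P_Na/P_K. GHK: Vm = 58.3·log₁₀[(Kₒ + α·Naₒ)/(Kᵢ + α·Naᵢ)].
10^(Vm/58.3) = 10^(41.1/58.3) = 5.0696
So 5.0696·(Kᵢ + α·Naᵢ) = Kₒ + α·Naₒ → α = (5.0696·124.0 − 4.61) / (125.0 − 5.0696·15.1)
α = (628.6 − 4.61) / (125.0 − 76.55) = 624/48.45 = 12.88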